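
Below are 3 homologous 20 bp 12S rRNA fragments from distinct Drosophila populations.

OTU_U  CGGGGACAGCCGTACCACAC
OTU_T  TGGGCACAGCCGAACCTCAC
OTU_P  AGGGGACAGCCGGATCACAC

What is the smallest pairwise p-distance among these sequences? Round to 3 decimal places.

0.150

Pairwise Hamming distances:
  OTU_U vs OTU_T: 4
  OTU_U vs OTU_P: 3
  OTU_T vs OTU_P: 5
The smallest is 3 mismatches, between OTU_U and OTU_P; p = 3/20 = 0.150.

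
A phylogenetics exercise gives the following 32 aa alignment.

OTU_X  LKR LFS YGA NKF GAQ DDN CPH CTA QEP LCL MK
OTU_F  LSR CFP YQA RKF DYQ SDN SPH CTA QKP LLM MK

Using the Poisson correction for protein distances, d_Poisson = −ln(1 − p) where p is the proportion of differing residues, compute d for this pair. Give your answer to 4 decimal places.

Mismatches occur at site 2 (K↔S), site 4 (L↔C), site 6 (S↔P), site 8 (G↔Q), site 10 (N↔R), site 13 (G↔D), site 14 (A↔Y), site 16 (D↔S), site 19 (C↔S), site 26 (E↔K), site 29 (C↔L), site 30 (L↔M).
p = 12/32 = 0.375000.
d = −ln(1 − 0.375000) = −ln(0.625000) = 0.4700.

0.4700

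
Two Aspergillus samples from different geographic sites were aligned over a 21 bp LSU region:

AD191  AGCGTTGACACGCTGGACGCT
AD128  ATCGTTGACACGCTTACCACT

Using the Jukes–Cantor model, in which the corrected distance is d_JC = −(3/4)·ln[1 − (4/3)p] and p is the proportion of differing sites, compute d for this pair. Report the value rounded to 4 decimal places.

Mismatches occur at site 2 (G↔T), site 15 (G↔T), site 16 (G↔A), site 17 (A↔C), site 19 (G↔A).
p = 5/21 = 0.238095.
d = −0.75 · ln(1 − (4/3)·0.238095) = −0.75 · ln(0.682540) = −0.75 · (-0.381934) = 0.2865.

0.2865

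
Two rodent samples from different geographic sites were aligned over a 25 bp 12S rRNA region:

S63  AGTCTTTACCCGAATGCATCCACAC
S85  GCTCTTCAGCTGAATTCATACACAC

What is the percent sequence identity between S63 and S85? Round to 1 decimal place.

72.0%

Mismatches occur at site 1 (A↔G), site 2 (G↔C), site 7 (T↔C), site 9 (C↔G), site 11 (C↔T), site 16 (G↔T), site 20 (C↔A).
18 of the 25 sites match, so the percent identity is 18/25 × 100 = 72.0%.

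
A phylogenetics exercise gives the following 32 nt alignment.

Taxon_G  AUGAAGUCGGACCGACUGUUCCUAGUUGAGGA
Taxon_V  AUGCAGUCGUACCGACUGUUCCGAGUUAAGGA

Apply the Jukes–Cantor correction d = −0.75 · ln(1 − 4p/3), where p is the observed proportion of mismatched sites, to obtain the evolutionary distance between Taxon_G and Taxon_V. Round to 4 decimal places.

0.1367

Mismatches occur at site 4 (A→C), site 10 (G→U), site 23 (U→G), site 28 (G→A).
p = 4/32 = 0.125000.
d = −0.75 · ln(1 − (4/3)·0.125000) = −0.75 · ln(0.833333) = −0.75 · (-0.182322) = 0.1367.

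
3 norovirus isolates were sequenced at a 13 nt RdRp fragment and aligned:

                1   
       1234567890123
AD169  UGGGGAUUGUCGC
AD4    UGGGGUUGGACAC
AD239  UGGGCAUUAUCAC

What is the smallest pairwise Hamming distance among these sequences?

Pairwise Hamming distances:
  AD169 vs AD4: 4
  AD169 vs AD239: 3
  AD4 vs AD239: 5
The smallest is 3, between AD169 and AD239.

3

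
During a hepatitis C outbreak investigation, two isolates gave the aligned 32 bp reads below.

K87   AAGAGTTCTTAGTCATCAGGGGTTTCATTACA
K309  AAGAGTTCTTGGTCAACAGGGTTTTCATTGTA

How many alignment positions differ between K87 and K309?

5

Differing sites — 11:A/G; 16:T/A; 22:G/T; 30:A/G; 31:C/T.
That gives 5 mismatches out of 32 aligned sites, so the Hamming distance is 5.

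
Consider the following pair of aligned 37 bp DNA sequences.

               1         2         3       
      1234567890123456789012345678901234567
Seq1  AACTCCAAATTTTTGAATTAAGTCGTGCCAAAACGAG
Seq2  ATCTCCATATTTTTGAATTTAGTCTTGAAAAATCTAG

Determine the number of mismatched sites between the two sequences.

Differing sites — 2:A/T; 8:A/T; 20:A/T; 25:G/T; 28:C/A; 29:C/A; 33:A/T; 35:G/T.
That gives 8 mismatches out of 37 aligned sites, so the Hamming distance is 8.

8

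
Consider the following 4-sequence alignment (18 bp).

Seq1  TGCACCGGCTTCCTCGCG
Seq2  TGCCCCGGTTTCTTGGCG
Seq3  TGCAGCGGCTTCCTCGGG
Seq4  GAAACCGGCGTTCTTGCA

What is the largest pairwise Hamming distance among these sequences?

10

Pairwise Hamming distances:
  Seq1 vs Seq2: 4
  Seq1 vs Seq3: 2
  Seq1 vs Seq4: 7
  Seq2 vs Seq3: 6
  Seq2 vs Seq4: 10
  Seq3 vs Seq4: 9
The largest is 10, between Seq2 and Seq4.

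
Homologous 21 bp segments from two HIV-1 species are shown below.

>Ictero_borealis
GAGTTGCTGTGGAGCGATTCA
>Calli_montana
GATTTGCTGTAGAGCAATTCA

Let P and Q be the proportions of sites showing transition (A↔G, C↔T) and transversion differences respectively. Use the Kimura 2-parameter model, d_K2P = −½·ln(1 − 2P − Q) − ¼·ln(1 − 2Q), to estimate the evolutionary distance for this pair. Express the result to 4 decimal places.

0.1610

The sequences differ at positions 3 (G/T, transversion), 11 (G/A, transition), 16 (G/A, transition).
Of the 3 differences, 2 transitions and 1 transversion over 21 sites: P = 2/21 = 0.095238, Q = 1/21 = 0.047619.
d = −0.5·ln(0.761905) − 0.25·ln(0.904762) = −0.5·(-0.271933) − 0.25·(-0.100083) = 0.1610.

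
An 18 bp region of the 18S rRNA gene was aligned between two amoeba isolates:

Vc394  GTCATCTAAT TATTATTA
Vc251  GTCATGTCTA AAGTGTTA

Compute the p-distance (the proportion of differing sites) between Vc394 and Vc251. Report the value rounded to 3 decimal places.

0.389

The sequences differ at positions 6 (C/G), 8 (A/C), 9 (A/T), 10 (T/A), 11 (T/A), 13 (T/G), 15 (A/G).
There are 7 differences over 18 sites, so p = 7/18 = 0.389.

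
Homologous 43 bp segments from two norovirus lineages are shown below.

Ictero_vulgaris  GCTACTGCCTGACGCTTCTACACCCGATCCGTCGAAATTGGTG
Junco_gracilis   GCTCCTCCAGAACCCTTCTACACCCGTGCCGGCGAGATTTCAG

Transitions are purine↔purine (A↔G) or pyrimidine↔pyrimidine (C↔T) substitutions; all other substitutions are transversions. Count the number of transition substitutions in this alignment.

2

The sequences differ at positions 4 (A/C, transversion), 7 (G/C, transversion), 9 (C/A, transversion), 10 (T/G, transversion), 11 (G/A, transition), 14 (G/C, transversion), 27 (A/T, transversion), 28 (T/G, transversion), 32 (T/G, transversion), 36 (A/G, transition), 40 (G/T, transversion), 41 (G/C, transversion), 42 (T/A, transversion).
Of the 13 differences, 2 transitions and 11 transversions, so the answer is 2.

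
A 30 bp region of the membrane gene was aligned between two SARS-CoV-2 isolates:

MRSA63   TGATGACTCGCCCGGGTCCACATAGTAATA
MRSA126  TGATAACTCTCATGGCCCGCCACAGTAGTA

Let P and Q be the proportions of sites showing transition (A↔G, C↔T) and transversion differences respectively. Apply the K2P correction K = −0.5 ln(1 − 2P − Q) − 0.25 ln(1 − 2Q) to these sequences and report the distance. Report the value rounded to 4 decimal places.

Mismatches occur at site 5 (G/A, transition), site 10 (G/T, transversion), site 12 (C/A, transversion), site 13 (C/T, transition), site 16 (G/C, transversion), site 17 (T/C, transition), site 19 (C/G, transversion), site 20 (A/C, transversion), site 23 (T/C, transition), site 28 (A/G, transition).
Of the 10 differences, 5 transitions and 5 transversions over 30 sites: P = 5/30 = 0.166667, Q = 5/30 = 0.166667.
d = −0.5·ln(0.499999) − 0.25·ln(0.666666) = −0.5·(-0.693149) − 0.25·(-0.405466) = 0.4479.

0.4479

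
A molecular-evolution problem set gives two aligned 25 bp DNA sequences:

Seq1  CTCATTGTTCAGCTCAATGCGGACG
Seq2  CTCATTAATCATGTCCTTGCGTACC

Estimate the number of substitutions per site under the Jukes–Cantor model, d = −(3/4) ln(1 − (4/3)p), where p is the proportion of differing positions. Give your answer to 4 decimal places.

0.4172

Mismatches occur at site 7 (G↔A), site 8 (T↔A), site 12 (G↔T), site 13 (C↔G), site 16 (A↔C), site 17 (A↔T), site 22 (G↔T), site 25 (G↔C).
p = 8/25 = 0.320000.
d = −0.75 · ln(1 − (4/3)·0.320000) = −0.75 · ln(0.573333) = −0.75 · (-0.556289) = 0.4172.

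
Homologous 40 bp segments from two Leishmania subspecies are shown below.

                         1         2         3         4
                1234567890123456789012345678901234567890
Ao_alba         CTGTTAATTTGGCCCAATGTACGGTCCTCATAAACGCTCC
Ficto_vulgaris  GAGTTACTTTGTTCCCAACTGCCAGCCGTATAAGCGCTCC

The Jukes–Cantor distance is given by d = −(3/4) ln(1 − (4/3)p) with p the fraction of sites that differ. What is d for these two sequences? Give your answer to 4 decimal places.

0.5199

The sequences differ at positions 1 (C/G), 2 (T/A), 7 (A/C), 12 (G/T), 13 (C/T), 16 (A/C), 18 (T/A), 19 (G/C), 21 (A/G), 23 (G/C), 24 (G/A), 25 (T/G), 28 (T/G), 29 (C/T), 34 (A/G).
p = 15/40 = 0.375000.
d = −0.75 · ln(1 − (4/3)·0.375000) = −0.75 · ln(0.500000) = −0.75 · (-0.693147) = 0.5199.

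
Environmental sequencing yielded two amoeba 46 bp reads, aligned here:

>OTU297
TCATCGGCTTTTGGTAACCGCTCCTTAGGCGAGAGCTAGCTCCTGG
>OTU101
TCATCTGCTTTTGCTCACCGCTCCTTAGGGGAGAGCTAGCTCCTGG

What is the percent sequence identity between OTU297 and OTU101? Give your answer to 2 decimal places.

Mismatches occur at site 6 (G/T), site 14 (G/C), site 16 (A/C), site 30 (C/G).
42 of the 46 sites match, so the percent identity is 42/46 × 100 = 91.30%.

91.30%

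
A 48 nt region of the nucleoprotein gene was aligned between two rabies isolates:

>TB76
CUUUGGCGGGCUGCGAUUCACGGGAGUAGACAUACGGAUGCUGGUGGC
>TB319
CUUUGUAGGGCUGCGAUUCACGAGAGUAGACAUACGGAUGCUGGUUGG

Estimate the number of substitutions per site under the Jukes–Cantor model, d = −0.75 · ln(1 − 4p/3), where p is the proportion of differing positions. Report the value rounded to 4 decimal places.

Differing sites — 6:G/U; 7:C/A; 23:G/A; 46:G/U; 48:C/G.
p = 5/48 = 0.104167.
d = −0.75 · ln(1 − (4/3)·0.104167) = −0.75 · ln(0.861111) = −0.75 · (-0.149532) = 0.1121.

0.1121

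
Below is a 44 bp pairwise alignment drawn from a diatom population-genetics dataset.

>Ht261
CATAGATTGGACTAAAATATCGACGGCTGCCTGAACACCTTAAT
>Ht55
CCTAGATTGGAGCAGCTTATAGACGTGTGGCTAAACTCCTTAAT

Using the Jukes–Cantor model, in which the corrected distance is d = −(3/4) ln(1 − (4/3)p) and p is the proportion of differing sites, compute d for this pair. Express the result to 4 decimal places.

Differing sites — 2:A/C; 12:C/G; 13:T/C; 15:A/G; 16:A/C; 17:A/T; 21:C/A; 26:G/T; 27:C/G; 30:C/G; 33:G/A; 37:A/T.
p = 12/44 = 0.272727.
d = −0.75 · ln(1 − (4/3)·0.272727) = −0.75 · ln(0.636364) = −0.75 · (-0.451985) = 0.3390.

0.3390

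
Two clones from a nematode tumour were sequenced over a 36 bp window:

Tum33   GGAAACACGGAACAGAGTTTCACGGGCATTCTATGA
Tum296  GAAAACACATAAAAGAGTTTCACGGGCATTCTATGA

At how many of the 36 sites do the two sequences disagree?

4

Differing sites — 2:G/A; 9:G/A; 10:G/T; 13:C/A.
That gives 4 mismatches out of 36 aligned sites, so the Hamming distance is 4.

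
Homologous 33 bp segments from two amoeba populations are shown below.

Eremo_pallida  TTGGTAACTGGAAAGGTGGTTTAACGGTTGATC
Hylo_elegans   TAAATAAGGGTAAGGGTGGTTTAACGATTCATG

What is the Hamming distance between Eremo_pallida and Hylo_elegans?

The sequences differ at positions 2 (T/A), 3 (G/A), 4 (G/A), 8 (C/G), 9 (T/G), 11 (G/T), 14 (A/G), 27 (G/A), 30 (G/C), 33 (C/G).
That gives 10 mismatches out of 33 aligned sites, so the Hamming distance is 10.

10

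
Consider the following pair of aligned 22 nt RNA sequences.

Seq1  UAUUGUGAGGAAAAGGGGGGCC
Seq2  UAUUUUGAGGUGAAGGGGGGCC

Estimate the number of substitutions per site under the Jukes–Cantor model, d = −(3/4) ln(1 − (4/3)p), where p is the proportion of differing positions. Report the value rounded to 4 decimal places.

0.1505

The sequences differ at positions 5 (G/U), 11 (A/U), 12 (A/G).
p = 3/22 = 0.136364.
d = −0.75 · ln(1 − (4/3)·0.136364) = −0.75 · ln(0.818181) = −0.75 · (-0.200672) = 0.1505.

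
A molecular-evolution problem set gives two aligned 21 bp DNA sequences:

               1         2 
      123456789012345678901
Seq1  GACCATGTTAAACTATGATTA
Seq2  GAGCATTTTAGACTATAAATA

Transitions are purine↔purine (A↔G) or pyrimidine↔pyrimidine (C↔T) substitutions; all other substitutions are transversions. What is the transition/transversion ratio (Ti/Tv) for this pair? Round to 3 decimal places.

0.667

Mismatches occur at site 3 (C↔G, transversion), site 7 (G↔T, transversion), site 11 (A↔G, transition), site 17 (G↔A, transition), site 19 (T↔A, transversion).
Of the 5 differences, 2 transitions and 3 transversions, so Ti/Tv = 2/3 = 0.667.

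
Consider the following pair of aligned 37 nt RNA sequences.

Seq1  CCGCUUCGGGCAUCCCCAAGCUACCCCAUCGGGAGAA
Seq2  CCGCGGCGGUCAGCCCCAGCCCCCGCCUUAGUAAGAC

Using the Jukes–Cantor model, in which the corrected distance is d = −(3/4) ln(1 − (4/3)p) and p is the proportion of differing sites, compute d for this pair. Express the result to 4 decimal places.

0.5266

Differing sites — 5:U/G; 6:U/G; 10:G/U; 13:U/G; 19:A/G; 20:G/C; 22:U/C; 23:A/C; 25:C/G; 28:A/U; 30:C/A; 32:G/U; 33:G/A; 37:A/C.
p = 14/37 = 0.378378.
d = −0.75 · ln(1 − (4/3)·0.378378) = −0.75 · ln(0.495496) = −0.75 · (-0.702196) = 0.5266.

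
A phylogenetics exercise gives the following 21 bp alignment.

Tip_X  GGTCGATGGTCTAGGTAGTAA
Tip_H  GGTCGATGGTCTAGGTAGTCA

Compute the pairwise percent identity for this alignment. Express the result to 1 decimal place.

The sequences differ at position 20 (A/C).
20 of the 21 sites match, so the percent identity is 20/21 × 100 = 95.2%.

95.2%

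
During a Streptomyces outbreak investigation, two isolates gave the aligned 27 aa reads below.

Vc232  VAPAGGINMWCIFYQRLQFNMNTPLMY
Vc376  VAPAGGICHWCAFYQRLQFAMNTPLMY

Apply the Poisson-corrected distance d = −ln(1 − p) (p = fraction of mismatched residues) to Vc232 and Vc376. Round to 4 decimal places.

0.1603

The sequences differ at positions 8 (N/C), 9 (M/H), 12 (I/A), 20 (N/A).
p = 4/27 = 0.148148.
d = −ln(1 − 0.148148) = −ln(0.851852) = 0.1603.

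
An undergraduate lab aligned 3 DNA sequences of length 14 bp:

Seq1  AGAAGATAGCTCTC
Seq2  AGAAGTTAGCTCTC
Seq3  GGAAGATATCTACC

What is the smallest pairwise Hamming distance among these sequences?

1

Pairwise Hamming distances:
  Seq1 vs Seq2: 1
  Seq1 vs Seq3: 4
  Seq2 vs Seq3: 5
The smallest is 1, between Seq1 and Seq2.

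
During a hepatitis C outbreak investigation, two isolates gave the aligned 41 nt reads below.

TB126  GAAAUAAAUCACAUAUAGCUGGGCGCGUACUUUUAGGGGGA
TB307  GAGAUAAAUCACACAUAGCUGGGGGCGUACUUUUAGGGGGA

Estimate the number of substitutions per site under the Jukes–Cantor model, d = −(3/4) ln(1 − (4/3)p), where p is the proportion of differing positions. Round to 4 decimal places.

Differing sites — 3:A/G; 14:U/C; 24:C/G.
p = 3/41 = 0.073171.
d = −0.75 · ln(1 − (4/3)·0.073171) = −0.75 · ln(0.902439) = −0.75 · (-0.102654) = 0.0770.

0.0770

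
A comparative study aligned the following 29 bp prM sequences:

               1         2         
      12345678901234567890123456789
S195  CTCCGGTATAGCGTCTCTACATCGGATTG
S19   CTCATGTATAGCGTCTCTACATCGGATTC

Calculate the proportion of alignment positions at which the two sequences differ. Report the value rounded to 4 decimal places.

0.1034

Differing sites — 4:C/A; 5:G/T; 29:G/C.
There are 3 differences over 29 sites, so p = 3/29 = 0.1034.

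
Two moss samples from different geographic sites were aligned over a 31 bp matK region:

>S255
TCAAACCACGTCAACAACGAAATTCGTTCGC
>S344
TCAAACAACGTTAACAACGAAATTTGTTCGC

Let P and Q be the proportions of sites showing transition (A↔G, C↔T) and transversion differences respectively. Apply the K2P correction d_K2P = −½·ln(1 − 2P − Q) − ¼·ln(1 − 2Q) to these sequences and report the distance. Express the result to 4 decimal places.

0.1046

Mismatches occur at site 7 (C→A, transversion), site 12 (C→T, transition), site 25 (C→T, transition).
Of the 3 differences, 2 transitions and 1 transversion over 31 sites: P = 2/31 = 0.064516, Q = 1/31 = 0.032258.
d = −0.5·ln(0.838710) − 0.25·ln(0.935484) = −0.5·(-0.175890) − 0.25·(-0.066691) = 0.1046.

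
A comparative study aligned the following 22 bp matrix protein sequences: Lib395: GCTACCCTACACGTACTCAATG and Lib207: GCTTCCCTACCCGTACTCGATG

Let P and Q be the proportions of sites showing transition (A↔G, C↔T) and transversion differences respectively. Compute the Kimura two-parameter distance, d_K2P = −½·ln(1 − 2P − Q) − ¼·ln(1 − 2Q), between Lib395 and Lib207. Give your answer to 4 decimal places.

0.1505

Mismatches occur at site 4 (A↔T, transversion), site 11 (A↔C, transversion), site 19 (A↔G, transition).
Of the 3 differences, 1 transition and 2 transversions over 22 sites: P = 1/22 = 0.045455, Q = 2/22 = 0.090909.
d = −0.5·ln(0.818181) − 0.25·ln(0.818182) = −0.5·(-0.200672) − 0.25·(-0.200670) = 0.1505.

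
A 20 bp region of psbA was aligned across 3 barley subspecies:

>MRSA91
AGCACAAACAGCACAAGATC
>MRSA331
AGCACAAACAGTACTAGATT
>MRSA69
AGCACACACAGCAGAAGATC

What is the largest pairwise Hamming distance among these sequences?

5

Pairwise Hamming distances:
  MRSA91 vs MRSA331: 3
  MRSA91 vs MRSA69: 2
  MRSA331 vs MRSA69: 5
The largest is 5, between MRSA331 and MRSA69.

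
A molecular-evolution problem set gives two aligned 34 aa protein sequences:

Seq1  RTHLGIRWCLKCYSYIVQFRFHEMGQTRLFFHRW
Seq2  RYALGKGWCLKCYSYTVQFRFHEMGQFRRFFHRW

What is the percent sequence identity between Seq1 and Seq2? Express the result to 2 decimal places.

Differing sites — 2:T/Y; 3:H/A; 6:I/K; 7:R/G; 16:I/T; 27:T/F; 29:L/R.
27 of the 34 sites match, so the percent identity is 27/34 × 100 = 79.41%.

79.41%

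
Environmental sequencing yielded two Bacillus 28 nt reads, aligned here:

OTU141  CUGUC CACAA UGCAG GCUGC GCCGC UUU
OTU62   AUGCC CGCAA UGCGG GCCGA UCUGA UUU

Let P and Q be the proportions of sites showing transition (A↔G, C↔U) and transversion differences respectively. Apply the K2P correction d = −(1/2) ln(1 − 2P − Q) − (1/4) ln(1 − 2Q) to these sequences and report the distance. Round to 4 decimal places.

0.4307

Differing sites — 1:C/A (Tv); 4:U/C (Ti); 7:A/G (Ti); 14:A/G (Ti); 18:U/C (Ti); 20:C/A (Tv); 21:G/U (Tv); 23:C/U (Ti); 25:C/A (Tv).
Of the 9 differences, 5 transitions and 4 transversions over 28 sites: P = 5/28 = 0.178571, Q = 4/28 = 0.142857.
d = −0.5·ln(0.500001) − 0.25·ln(0.714286) = −0.5·(-0.693145) − 0.25·(-0.336472) = 0.4307.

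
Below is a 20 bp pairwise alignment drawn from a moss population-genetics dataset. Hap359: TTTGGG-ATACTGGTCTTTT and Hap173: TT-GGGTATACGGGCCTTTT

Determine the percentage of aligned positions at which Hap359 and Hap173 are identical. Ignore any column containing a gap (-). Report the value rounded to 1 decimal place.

88.9%

Excluding the 2 gap columns leaves 18 comparable sites.
Mismatches occur at site 12 (T→G), site 15 (T→C).
16 of the 18 comparable sites match, so the percent identity is 16/18 × 100 = 88.9%.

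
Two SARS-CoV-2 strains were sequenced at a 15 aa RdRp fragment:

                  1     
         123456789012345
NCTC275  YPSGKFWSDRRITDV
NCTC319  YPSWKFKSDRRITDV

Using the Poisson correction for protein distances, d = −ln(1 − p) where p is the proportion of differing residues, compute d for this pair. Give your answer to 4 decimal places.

0.1431

Differing sites — 4:G/W; 7:W/K.
p = 2/15 = 0.133333.
d = −ln(1 − 0.133333) = −ln(0.866667) = 0.1431.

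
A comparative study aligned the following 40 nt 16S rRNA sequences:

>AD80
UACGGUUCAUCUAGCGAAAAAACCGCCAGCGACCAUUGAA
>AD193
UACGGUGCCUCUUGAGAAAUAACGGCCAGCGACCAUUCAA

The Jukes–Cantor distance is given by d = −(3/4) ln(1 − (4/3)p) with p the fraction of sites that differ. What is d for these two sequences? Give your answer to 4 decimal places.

Mismatches occur at site 7 (U↔G), site 9 (A↔C), site 13 (A↔U), site 15 (C↔A), site 20 (A↔U), site 24 (C↔G), site 38 (G↔C).
p = 7/40 = 0.175000.
d = −0.75 · ln(1 − (4/3)·0.175000) = −0.75 · ln(0.766667) = −0.75 · (-0.265703) = 0.1993.

0.1993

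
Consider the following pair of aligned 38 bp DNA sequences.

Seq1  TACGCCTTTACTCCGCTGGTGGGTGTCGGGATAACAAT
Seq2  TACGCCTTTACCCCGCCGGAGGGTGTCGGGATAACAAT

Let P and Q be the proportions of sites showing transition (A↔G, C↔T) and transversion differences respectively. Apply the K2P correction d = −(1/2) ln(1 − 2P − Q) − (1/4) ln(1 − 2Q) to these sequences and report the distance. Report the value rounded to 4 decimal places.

0.0841

The sequences differ at positions 12 (T/C, transition), 17 (T/C, transition), 20 (T/A, transversion).
Of the 3 differences, 2 transitions and 1 transversion over 38 sites: P = 2/38 = 0.052632, Q = 1/38 = 0.026316.
d = −0.5·ln(0.868420) − 0.25·ln(0.947368) = −0.5·(-0.141080) − 0.25·(-0.054068) = 0.0841.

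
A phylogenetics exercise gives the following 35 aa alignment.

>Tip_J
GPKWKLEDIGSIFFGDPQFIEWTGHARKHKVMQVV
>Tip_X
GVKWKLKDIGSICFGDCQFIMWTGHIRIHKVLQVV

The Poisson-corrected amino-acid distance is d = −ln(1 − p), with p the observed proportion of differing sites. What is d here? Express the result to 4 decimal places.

The sequences differ at positions 2 (P/V), 7 (E/K), 13 (F/C), 17 (P/C), 21 (E/M), 26 (A/I), 28 (K/I), 32 (M/L).
p = 8/35 = 0.228571.
d = −ln(1 − 0.228571) = −ln(0.771429) = 0.2595.

0.2595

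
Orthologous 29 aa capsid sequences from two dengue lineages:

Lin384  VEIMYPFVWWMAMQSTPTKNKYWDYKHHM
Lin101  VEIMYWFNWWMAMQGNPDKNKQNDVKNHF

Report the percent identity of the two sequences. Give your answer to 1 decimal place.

65.5%

The sequences differ at positions 6 (P/W), 8 (V/N), 15 (S/G), 16 (T/N), 18 (T/D), 22 (Y/Q), 23 (W/N), 25 (Y/V), 27 (H/N), 29 (M/F).
19 of the 29 sites match, so the percent identity is 19/29 × 100 = 65.5%.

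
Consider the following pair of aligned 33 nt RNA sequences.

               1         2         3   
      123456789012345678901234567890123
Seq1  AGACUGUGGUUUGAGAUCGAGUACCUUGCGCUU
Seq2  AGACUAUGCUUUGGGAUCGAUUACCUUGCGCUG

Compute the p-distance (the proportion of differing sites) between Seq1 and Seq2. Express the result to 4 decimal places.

0.1515

The sequences differ at positions 6 (G/A), 9 (G/C), 14 (A/G), 21 (G/U), 33 (U/G).
There are 5 differences over 33 sites, so p = 5/33 = 0.1515.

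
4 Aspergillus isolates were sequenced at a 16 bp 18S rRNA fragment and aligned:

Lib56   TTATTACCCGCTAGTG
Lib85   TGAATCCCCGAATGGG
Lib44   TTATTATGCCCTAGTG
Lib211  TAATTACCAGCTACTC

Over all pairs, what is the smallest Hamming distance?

3

Pairwise Hamming distances:
  Lib56 vs Lib85: 7
  Lib56 vs Lib44: 3
  Lib56 vs Lib211: 4
  Lib85 vs Lib44: 10
  Lib85 vs Lib211: 10
  Lib44 vs Lib211: 7
The smallest is 3, between Lib56 and Lib44.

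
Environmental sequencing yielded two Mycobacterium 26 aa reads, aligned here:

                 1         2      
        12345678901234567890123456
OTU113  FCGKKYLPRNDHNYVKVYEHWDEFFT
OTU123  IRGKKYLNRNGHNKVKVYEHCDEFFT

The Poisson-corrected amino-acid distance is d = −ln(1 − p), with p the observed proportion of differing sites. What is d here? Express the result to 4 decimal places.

The sequences differ at positions 1 (F/I), 2 (C/R), 8 (P/N), 11 (D/G), 14 (Y/K), 21 (W/C).
p = 6/26 = 0.230769.
d = −ln(1 − 0.230769) = −ln(0.769231) = 0.2624.

0.2624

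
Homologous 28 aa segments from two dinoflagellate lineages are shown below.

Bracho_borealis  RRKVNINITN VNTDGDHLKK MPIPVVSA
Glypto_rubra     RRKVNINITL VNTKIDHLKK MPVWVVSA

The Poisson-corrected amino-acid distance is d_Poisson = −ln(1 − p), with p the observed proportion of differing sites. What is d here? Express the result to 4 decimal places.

Differing sites — 10:N/L; 14:D/K; 15:G/I; 23:I/V; 24:P/W.
p = 5/28 = 0.178571.
d = −ln(1 − 0.178571) = −ln(0.821429) = 0.1967.

0.1967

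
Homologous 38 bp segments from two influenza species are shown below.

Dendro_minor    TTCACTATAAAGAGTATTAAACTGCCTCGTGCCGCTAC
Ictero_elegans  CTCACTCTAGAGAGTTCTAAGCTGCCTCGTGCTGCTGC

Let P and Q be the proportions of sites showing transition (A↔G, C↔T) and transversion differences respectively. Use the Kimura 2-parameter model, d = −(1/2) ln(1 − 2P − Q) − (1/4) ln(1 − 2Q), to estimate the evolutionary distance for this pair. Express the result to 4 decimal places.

0.2576

Differing sites — 1:T/C (Ti); 7:A/C (Tv); 10:A/G (Ti); 16:A/T (Tv); 17:T/C (Ti); 21:A/G (Ti); 33:C/T (Ti); 37:A/G (Ti).
Of the 8 differences, 6 transitions and 2 transversions over 38 sites: P = 6/38 = 0.157895, Q = 2/38 = 0.052632.
d = −0.5·ln(0.631578) − 0.25·ln(0.894736) = −0.5·(-0.459534) − 0.25·(-0.111227) = 0.2576.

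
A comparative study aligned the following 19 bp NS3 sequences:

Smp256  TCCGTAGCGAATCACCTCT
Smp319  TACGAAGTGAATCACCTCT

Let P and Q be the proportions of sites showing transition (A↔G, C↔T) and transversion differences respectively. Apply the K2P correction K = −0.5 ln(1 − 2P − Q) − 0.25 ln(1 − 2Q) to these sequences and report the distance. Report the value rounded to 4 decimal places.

Differing sites — 2:C/A (Tv); 5:T/A (Tv); 8:C/T (Ti).
Of the 3 differences, 1 transition and 2 transversions over 19 sites: P = 1/19 = 0.052632, Q = 2/19 = 0.105263.
d = −0.5·ln(0.789473) − 0.25·ln(0.789474) = −0.5·(-0.236390) − 0.25·(-0.236388) = 0.1773.

0.1773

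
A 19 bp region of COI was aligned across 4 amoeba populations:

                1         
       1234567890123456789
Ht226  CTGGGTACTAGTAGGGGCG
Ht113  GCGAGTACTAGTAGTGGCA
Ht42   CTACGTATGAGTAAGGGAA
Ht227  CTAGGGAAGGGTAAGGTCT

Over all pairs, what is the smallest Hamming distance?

5

Pairwise Hamming distances:
  Ht226 vs Ht113: 5
  Ht226 vs Ht42: 7
  Ht226 vs Ht227: 8
  Ht113 vs Ht42: 9
  Ht113 vs Ht227: 12
  Ht42 vs Ht227: 7
The smallest is 5, between Ht226 and Ht113.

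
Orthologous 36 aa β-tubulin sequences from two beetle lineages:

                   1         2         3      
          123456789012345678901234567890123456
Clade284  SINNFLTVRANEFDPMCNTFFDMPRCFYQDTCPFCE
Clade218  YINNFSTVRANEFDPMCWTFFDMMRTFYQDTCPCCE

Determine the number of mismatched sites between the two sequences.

Differing sites — 1:S/Y; 6:L/S; 18:N/W; 24:P/M; 26:C/T; 34:F/C.
That gives 6 mismatches out of 36 aligned sites, so the Hamming distance is 6.

6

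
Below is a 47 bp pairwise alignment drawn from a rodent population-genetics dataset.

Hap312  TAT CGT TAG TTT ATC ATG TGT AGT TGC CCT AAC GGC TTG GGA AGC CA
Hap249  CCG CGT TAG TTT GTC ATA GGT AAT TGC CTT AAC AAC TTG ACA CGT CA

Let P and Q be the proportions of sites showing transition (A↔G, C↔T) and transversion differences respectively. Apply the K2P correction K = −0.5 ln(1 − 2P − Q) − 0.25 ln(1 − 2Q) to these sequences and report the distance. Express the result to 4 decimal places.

Mismatches occur at site 1 (T→C, transition), site 2 (A→C, transversion), site 3 (T→G, transversion), site 13 (A→G, transition), site 18 (G→A, transition), site 19 (T→G, transversion), site 23 (G→A, transition), site 29 (C→T, transition), site 34 (G→A, transition), site 35 (G→A, transition), site 40 (G→A, transition), site 41 (G→C, transversion), site 43 (A→C, transversion), site 45 (C→T, transition).
Of the 14 differences, 9 transitions and 5 transversions over 47 sites: P = 9/47 = 0.191489, Q = 5/47 = 0.106383.
d = −0.5·ln(0.510639) − 0.25·ln(0.787234) = −0.5·(-0.672092) − 0.25·(-0.239230) = 0.3959.

0.3959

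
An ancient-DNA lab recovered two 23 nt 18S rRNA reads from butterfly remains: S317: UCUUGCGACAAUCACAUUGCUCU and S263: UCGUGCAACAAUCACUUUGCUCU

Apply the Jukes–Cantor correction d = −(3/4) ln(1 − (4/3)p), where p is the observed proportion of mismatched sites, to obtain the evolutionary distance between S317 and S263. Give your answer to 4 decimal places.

0.1433

The sequences differ at positions 3 (U/G), 7 (G/A), 16 (A/U).
p = 3/23 = 0.130435.
d = −0.75 · ln(1 − (4/3)·0.130435) = −0.75 · ln(0.826087) = −0.75 · (-0.191055) = 0.1433.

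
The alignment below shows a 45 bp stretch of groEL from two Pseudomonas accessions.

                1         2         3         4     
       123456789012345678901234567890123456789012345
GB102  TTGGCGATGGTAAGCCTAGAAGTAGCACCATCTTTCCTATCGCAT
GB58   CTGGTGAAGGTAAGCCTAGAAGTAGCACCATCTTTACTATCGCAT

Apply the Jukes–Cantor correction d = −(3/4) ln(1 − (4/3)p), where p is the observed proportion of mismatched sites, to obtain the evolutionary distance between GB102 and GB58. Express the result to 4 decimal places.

0.0946

The sequences differ at positions 1 (T/C), 5 (C/T), 8 (T/A), 36 (C/A).
p = 4/45 = 0.088889.
d = −0.75 · ln(1 − (4/3)·0.088889) = −0.75 · ln(0.881481) = −0.75 · (-0.126152) = 0.0946.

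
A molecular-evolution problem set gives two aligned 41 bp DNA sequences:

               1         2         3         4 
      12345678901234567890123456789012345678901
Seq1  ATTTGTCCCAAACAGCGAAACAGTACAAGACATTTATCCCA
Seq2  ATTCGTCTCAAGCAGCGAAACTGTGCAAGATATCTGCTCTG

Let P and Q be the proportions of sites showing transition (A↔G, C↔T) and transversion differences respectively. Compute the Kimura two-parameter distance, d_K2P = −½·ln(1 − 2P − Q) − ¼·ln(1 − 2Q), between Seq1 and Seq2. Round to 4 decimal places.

Mismatches occur at site 4 (T/C, transition), site 8 (C/T, transition), site 12 (A/G, transition), site 22 (A/T, transversion), site 25 (A/G, transition), site 31 (C/T, transition), site 34 (T/C, transition), site 36 (A/G, transition), site 37 (T/C, transition), site 38 (C/T, transition), site 40 (C/T, transition), site 41 (A/G, transition).
Of the 12 differences, 11 transitions and 1 transversion over 41 sites: P = 11/41 = 0.268293, Q = 1/41 = 0.024390.
d = −0.5·ln(0.439024) − 0.25·ln(0.951220) = −0.5·(-0.823201) − 0.25·(-0.050010) = 0.4241.

0.4241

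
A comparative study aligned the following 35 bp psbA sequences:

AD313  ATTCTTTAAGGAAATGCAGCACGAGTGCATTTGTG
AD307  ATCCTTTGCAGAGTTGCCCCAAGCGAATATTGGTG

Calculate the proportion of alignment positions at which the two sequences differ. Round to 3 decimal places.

The sequences differ at positions 3 (T/C), 8 (A/G), 9 (A/C), 10 (G/A), 13 (A/G), 14 (A/T), 18 (A/C), 19 (G/C), 22 (C/A), 24 (A/C), 26 (T/A), 27 (G/A), 28 (C/T), 32 (T/G).
There are 14 differences over 35 sites, so p = 14/35 = 0.400.

0.400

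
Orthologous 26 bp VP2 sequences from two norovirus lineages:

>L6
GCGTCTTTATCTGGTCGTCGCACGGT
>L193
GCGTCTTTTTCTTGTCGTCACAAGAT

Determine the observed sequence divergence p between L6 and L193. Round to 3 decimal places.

Differing sites — 9:A/T; 13:G/T; 20:G/A; 23:C/A; 25:G/A.
There are 5 differences over 26 sites, so p = 5/26 = 0.192.

0.192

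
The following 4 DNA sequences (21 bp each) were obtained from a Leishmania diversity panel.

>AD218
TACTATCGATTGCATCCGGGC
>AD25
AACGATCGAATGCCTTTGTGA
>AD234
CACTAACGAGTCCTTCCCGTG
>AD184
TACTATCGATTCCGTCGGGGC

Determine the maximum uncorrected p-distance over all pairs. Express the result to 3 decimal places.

0.571

Pairwise Hamming distances:
  AD218 vs AD25: 8
  AD218 vs AD234: 8
  AD218 vs AD184: 3
  AD25 vs AD234: 12
  AD25 vs AD184: 9
  AD234 vs AD184: 8
The largest is 12 mismatches, between AD25 and AD234; p = 12/21 = 0.571.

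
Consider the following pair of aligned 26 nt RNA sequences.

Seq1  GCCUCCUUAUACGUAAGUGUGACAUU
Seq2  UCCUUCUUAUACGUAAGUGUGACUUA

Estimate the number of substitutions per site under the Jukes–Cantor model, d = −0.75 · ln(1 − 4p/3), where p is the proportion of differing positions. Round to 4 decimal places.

Differing sites — 1:G/U; 5:C/U; 24:A/U; 26:U/A.
p = 4/26 = 0.153846.
d = −0.75 · ln(1 − (4/3)·0.153846) = −0.75 · ln(0.794872) = −0.75 · (-0.229574) = 0.1722.

0.1722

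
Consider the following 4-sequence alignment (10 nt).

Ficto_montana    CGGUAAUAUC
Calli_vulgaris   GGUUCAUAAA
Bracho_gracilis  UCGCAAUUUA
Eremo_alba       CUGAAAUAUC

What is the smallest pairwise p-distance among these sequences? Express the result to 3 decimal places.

Pairwise Hamming distances:
  Ficto_montana vs Calli_vulgaris: 5
  Ficto_montana vs Bracho_gracilis: 5
  Ficto_montana vs Eremo_alba: 2
  Calli_vulgaris vs Bracho_gracilis: 7
  Calli_vulgaris vs Eremo_alba: 7
  Bracho_gracilis vs Eremo_alba: 5
The smallest is 2 mismatches, between Ficto_montana and Eremo_alba; p = 2/10 = 0.200.

0.200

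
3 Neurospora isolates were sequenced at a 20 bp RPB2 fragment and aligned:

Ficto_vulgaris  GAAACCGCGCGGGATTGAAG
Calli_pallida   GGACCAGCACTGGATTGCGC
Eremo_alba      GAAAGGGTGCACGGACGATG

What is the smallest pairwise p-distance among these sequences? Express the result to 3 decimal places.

0.400

Pairwise Hamming distances:
  Ficto_vulgaris vs Calli_pallida: 8
  Ficto_vulgaris vs Eremo_alba: 9
  Calli_pallida vs Eremo_alba: 14
The smallest is 8 mismatches, between Ficto_vulgaris and Calli_pallida; p = 8/20 = 0.400.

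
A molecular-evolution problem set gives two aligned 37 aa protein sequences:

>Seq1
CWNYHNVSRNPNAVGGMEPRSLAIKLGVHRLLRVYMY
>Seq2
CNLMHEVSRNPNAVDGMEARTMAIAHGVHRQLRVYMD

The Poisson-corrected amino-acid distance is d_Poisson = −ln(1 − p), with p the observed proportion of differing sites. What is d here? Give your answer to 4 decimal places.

0.3920

Mismatches occur at site 2 (W→N), site 3 (N→L), site 4 (Y→M), site 6 (N→E), site 15 (G→D), site 19 (P→A), site 21 (S→T), site 22 (L→M), site 25 (K→A), site 26 (L→H), site 31 (L→Q), site 37 (Y→D).
p = 12/37 = 0.324324.
d = −ln(1 − 0.324324) = −ln(0.675676) = 0.3920.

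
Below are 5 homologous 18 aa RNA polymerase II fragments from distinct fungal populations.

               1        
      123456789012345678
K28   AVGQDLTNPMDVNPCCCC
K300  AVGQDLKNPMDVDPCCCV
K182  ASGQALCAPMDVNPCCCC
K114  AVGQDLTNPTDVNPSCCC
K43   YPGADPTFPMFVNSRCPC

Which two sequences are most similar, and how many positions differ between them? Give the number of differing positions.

Pairwise Hamming distances:
  K28 vs K300: 3
  K28 vs K182: 4
  K28 vs K114: 2
  K28 vs K43: 9
  K300 vs K182: 6
  K300 vs K114: 5
  K300 vs K43: 12
  K182 vs K114: 6
  K182 vs K43: 11
  K114 vs K43: 10
The smallest is 2, between K28 and K114.

2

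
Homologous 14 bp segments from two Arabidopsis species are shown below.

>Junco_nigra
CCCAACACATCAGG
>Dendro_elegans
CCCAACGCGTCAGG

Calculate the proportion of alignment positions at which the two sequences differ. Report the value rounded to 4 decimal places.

Differing sites — 7:A/G; 9:A/G.
There are 2 differences over 14 sites, so p = 2/14 = 0.1429.

0.1429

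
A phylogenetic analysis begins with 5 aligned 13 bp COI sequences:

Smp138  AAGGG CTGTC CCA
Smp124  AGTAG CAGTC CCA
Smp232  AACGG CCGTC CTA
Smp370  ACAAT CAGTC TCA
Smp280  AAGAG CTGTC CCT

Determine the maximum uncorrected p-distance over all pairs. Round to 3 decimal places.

Pairwise Hamming distances:
  Smp138 vs Smp124: 4
  Smp138 vs Smp232: 3
  Smp138 vs Smp370: 6
  Smp138 vs Smp280: 2
  Smp124 vs Smp232: 5
  Smp124 vs Smp370: 4
  Smp124 vs Smp280: 4
  Smp232 vs Smp370: 7
  Smp232 vs Smp280: 5
  Smp370 vs Smp280: 6
The largest is 7 mismatches, between Smp232 and Smp370; p = 7/13 = 0.538.

0.538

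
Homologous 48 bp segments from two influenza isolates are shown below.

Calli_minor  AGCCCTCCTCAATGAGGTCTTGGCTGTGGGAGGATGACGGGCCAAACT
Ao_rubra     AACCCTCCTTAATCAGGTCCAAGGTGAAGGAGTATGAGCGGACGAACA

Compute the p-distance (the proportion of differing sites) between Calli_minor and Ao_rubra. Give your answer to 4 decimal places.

0.3125

Mismatches occur at site 2 (G/A), site 10 (C/T), site 14 (G/C), site 20 (T/C), site 21 (T/A), site 22 (G/A), site 24 (C/G), site 27 (T/A), site 28 (G/A), site 33 (G/T), site 38 (C/G), site 39 (G/C), site 42 (C/A), site 44 (A/G), site 48 (T/A).
There are 15 differences over 48 sites, so p = 15/48 = 0.3125.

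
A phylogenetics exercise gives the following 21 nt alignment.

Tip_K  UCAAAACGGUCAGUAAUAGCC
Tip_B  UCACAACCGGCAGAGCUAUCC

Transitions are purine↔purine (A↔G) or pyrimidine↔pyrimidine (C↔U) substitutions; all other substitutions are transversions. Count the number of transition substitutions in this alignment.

Mismatches occur at site 4 (A/C, transversion), site 8 (G/C, transversion), site 10 (U/G, transversion), site 14 (U/A, transversion), site 15 (A/G, transition), site 16 (A/C, transversion), site 19 (G/U, transversion).
Of the 7 differences, 1 transition and 6 transversions, so the answer is 1.

1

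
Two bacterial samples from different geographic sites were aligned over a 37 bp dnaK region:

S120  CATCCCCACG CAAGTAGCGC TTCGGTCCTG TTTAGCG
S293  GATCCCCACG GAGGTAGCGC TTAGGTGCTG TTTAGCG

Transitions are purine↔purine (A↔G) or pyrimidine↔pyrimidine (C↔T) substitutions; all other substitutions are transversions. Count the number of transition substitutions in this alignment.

1

Differing sites — 1:C/G (Tv); 11:C/G (Tv); 13:A/G (Ti); 23:C/A (Tv); 27:C/G (Tv).
Of the 5 differences, 1 transition and 4 transversions, so the answer is 1.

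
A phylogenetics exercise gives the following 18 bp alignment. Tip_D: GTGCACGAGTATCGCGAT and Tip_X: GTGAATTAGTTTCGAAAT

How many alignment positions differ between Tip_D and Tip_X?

6

The sequences differ at positions 4 (C/A), 6 (C/T), 7 (G/T), 11 (A/T), 15 (C/A), 16 (G/A).
That gives 6 mismatches out of 18 aligned sites, so the Hamming distance is 6.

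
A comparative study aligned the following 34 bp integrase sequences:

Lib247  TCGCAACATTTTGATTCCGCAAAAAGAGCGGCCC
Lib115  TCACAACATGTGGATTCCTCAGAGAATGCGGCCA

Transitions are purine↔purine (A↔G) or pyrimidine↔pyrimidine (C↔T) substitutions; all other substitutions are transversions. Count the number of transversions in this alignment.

Mismatches occur at site 3 (G/A, transition), site 10 (T/G, transversion), site 12 (T/G, transversion), site 19 (G/T, transversion), site 22 (A/G, transition), site 24 (A/G, transition), site 26 (G/A, transition), site 27 (A/T, transversion), site 34 (C/A, transversion).
Of the 9 differences, 4 transitions and 5 transversions, so the answer is 5.

5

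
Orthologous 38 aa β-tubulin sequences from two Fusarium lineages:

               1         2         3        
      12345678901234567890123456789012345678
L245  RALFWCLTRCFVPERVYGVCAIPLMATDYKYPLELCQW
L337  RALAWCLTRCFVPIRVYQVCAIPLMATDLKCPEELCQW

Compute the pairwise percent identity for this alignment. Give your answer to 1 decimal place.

Mismatches occur at site 4 (F/A), site 14 (E/I), site 18 (G/Q), site 29 (Y/L), site 31 (Y/C), site 33 (L/E).
32 of the 38 sites match, so the percent identity is 32/38 × 100 = 84.2%.

84.2%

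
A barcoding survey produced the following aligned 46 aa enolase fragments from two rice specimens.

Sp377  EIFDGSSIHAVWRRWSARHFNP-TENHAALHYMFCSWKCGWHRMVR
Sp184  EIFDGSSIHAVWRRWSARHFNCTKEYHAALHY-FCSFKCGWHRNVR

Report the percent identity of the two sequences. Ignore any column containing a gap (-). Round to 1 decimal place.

88.6%

Excluding the 2 gap columns leaves 44 comparable sites.
Mismatches occur at site 22 (P/C), site 24 (T/K), site 26 (N/Y), site 37 (W/F), site 44 (M/N).
39 of the 44 comparable sites match, so the percent identity is 39/44 × 100 = 88.6%.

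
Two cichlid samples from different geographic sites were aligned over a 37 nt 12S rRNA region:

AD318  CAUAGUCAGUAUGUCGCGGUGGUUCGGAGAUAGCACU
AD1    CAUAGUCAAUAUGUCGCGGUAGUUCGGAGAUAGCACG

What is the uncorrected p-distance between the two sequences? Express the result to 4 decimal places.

0.0811

Mismatches occur at site 9 (G↔A), site 21 (G↔A), site 37 (U↔G).
There are 3 differences over 37 sites, so p = 3/37 = 0.0811.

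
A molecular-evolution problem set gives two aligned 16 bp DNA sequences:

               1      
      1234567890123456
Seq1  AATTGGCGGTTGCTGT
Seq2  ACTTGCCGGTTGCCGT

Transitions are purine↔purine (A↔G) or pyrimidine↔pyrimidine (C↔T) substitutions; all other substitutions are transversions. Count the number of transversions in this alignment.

Mismatches occur at site 2 (A↔C, transversion), site 6 (G↔C, transversion), site 14 (T↔C, transition).
Of the 3 differences, 1 transition and 2 transversions, so the answer is 2.

2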